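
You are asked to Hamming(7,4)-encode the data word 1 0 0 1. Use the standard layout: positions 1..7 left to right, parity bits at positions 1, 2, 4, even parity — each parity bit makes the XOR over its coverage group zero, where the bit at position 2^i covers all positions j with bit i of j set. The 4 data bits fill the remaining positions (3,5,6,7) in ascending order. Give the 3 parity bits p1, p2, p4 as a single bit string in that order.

001

Place data bits at non-power-of-two positions: b3=1, b5=0, b6=0, b7=1.
p1 = XOR of data positions {3,5,7} = 1⊕0⊕1 = 0
p2 = XOR of data positions {3,6,7} = 1⊕0⊕1 = 0
p4 = XOR of data positions {5,6,7} = 0⊕0⊕1 = 1
Parity bits p1,p2,p4 = 001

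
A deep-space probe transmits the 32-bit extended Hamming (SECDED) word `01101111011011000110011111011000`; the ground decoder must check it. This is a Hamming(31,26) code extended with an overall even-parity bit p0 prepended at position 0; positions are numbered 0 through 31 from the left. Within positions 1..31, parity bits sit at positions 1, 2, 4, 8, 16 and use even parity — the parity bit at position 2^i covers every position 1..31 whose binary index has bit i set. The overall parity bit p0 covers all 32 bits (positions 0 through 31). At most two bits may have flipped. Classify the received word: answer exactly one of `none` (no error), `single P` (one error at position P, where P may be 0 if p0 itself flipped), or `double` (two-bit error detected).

single 16

s1: b1⊕b3⊕b5⊕b7⊕b9⊕b11⊕b13⊕b15⊕b17⊕b19⊕b21⊕b23⊕b25⊕b27⊕b29⊕b31 = 1⊕0⊕1⊕1⊕1⊕0⊕1⊕0⊕1⊕0⊕1⊕1⊕1⊕1⊕0⊕0 = 0
s2: b2⊕b3⊕b6⊕b7⊕b10⊕b11⊕b14⊕b15⊕b18⊕b19⊕b22⊕b23⊕b26⊕b27⊕b30⊕b31 = 1⊕0⊕1⊕1⊕1⊕0⊕0⊕0⊕1⊕0⊕1⊕1⊕0⊕1⊕0⊕0 = 0
s4: b4⊕b5⊕b6⊕b7⊕b12⊕b13⊕b14⊕b15⊕b20⊕b21⊕b22⊕b23⊕b28⊕b29⊕b30⊕b31 = 1⊕1⊕1⊕1⊕1⊕1⊕0⊕0⊕0⊕1⊕1⊕1⊕1⊕0⊕0⊕0 = 0
s8: b8⊕b9⊕b10⊕b11⊕b12⊕b13⊕b14⊕b15⊕b24⊕b25⊕b26⊕b27⊕b28⊕b29⊕b30⊕b31 = 0⊕1⊕1⊕0⊕1⊕1⊕0⊕0⊕1⊕1⊕0⊕1⊕1⊕0⊕0⊕0 = 0
s16: b16⊕b17⊕b18⊕b19⊕b20⊕b21⊕b22⊕b23⊕b24⊕b25⊕b26⊕b27⊕b28⊕b29⊕b30⊕b31 = 0⊕1⊕1⊕0⊕0⊕1⊕1⊕1⊕1⊕1⊕0⊕1⊕1⊕0⊕0⊕0 = 1
Syndrome (s16...s1) = 10000 → position 16.
Overall parity (XOR of all 32 bits, including p0): 0⊕1⊕1⊕0⊕1⊕1⊕1⊕1⊕0⊕1⊕1⊕0⊕1⊕1⊕0⊕0⊕0⊕1⊕1⊕0⊕0⊕1⊕1⊕1⊕1⊕1⊕0⊕1⊕1⊕0⊕0⊕0 = 1
Overall=1, syndrome position=16 → single-bit error at position 16.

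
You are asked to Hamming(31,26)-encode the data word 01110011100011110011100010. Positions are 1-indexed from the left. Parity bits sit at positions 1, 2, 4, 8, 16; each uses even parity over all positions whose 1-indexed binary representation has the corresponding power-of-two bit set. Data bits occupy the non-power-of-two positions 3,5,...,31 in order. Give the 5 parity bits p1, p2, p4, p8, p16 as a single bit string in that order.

Place data bits at non-power-of-two positions: b3=0, b5=1, b6=1, b7=1, b9=0, b10=0, b11=1, b12=1, b13=1, b14=0, b15=0, b17=0, b18=1, b19=1, b20=1, b21=1, b22=0, b23=0, b24=1, b25=1, b26=1, b27=0, b28=0, b29=0, b30=1, b31=0.
p1 = XOR of data positions {3,5,7,9,11,13,15,17,19,21,23,25,27,29,31} = 0⊕1⊕1⊕0⊕1⊕1⊕0⊕0⊕1⊕1⊕0⊕1⊕0⊕0⊕0 = 1
p2 = XOR of data positions {3,6,7,10,11,14,15,18,19,22,23,26,27,30,31} = 0⊕1⊕1⊕0⊕1⊕0⊕0⊕1⊕1⊕0⊕0⊕1⊕0⊕1⊕0 = 1
p4 = XOR of data positions {5,6,7,12,13,14,15,20,21,22,23,28,29,30,31} = 1⊕1⊕1⊕1⊕1⊕0⊕0⊕1⊕1⊕0⊕0⊕0⊕0⊕1⊕0 = 0
p8 = XOR of data positions {9,10,11,12,13,14,15,24,25,26,27,28,29,30,31} = 0⊕0⊕1⊕1⊕1⊕0⊕0⊕1⊕1⊕1⊕0⊕0⊕0⊕1⊕0 = 1
p16 = XOR of data positions {17,18,19,20,21,22,23,24,25,26,27,28,29,30,31} = 0⊕1⊕1⊕1⊕1⊕0⊕0⊕1⊕1⊕1⊕0⊕0⊕0⊕1⊕0 = 0
Parity bits p1,p2,p4,p8,p16 = 11010

11010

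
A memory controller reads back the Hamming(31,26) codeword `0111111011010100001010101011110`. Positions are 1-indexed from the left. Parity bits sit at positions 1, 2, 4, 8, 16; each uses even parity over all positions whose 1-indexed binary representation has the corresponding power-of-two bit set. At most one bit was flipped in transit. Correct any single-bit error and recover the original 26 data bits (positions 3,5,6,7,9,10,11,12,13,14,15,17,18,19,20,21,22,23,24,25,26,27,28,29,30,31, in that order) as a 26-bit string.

s1: b1⊕b3⊕b5⊕b7⊕b9⊕b11⊕b13⊕b15⊕b17⊕b19⊕b21⊕b23⊕b25⊕b27⊕b29⊕b31 = 0⊕1⊕1⊕1⊕1⊕0⊕0⊕0⊕0⊕1⊕1⊕1⊕1⊕1⊕1⊕0 = 0
s2: b2⊕b3⊕b6⊕b7⊕b10⊕b11⊕b14⊕b15⊕b18⊕b19⊕b22⊕b23⊕b26⊕b27⊕b30⊕b31 = 1⊕1⊕1⊕1⊕1⊕0⊕1⊕0⊕0⊕1⊕0⊕1⊕0⊕1⊕1⊕0 = 0
s4: b4⊕b5⊕b6⊕b7⊕b12⊕b13⊕b14⊕b15⊕b20⊕b21⊕b22⊕b23⊕b28⊕b29⊕b30⊕b31 = 1⊕1⊕1⊕1⊕1⊕0⊕1⊕0⊕0⊕1⊕0⊕1⊕1⊕1⊕1⊕0 = 1
s8: b8⊕b9⊕b10⊕b11⊕b12⊕b13⊕b14⊕b15⊕b24⊕b25⊕b26⊕b27⊕b28⊕b29⊕b30⊕b31 = 0⊕1⊕1⊕0⊕1⊕0⊕1⊕0⊕0⊕1⊕0⊕1⊕1⊕1⊕1⊕0 = 1
s16: b16⊕b17⊕b18⊕b19⊕b20⊕b21⊕b22⊕b23⊕b24⊕b25⊕b26⊕b27⊕b28⊕b29⊕b30⊕b31 = 0⊕0⊕0⊕1⊕0⊕1⊕0⊕1⊕0⊕1⊕0⊕1⊕1⊕1⊕1⊕0 = 0
Syndrome (s16...s1) = 01100 → position 12.
Flip bit 12: corrected codeword = 0111111011000100001010101011110
Data bits at positions 3,5,6,7,9,10,11,12,13,14,15,17,18,19,20,21,22,23,24,25,26,27,28,29,30,31: 11111100010001010101011110

11111100010001010101011110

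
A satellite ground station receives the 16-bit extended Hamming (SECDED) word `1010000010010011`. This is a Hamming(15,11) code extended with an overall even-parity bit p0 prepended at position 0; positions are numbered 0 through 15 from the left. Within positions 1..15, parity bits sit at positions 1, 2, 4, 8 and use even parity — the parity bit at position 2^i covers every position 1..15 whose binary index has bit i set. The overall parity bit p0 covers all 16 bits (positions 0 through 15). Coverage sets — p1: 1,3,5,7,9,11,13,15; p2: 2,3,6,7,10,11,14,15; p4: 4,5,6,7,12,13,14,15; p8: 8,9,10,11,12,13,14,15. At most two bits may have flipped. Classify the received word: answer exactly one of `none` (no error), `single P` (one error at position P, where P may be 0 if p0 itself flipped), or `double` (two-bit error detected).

s1: b1⊕b3⊕b5⊕b7⊕b9⊕b11⊕b13⊕b15 = 0⊕0⊕0⊕0⊕0⊕1⊕0⊕1 = 0
s2: b2⊕b3⊕b6⊕b7⊕b10⊕b11⊕b14⊕b15 = 1⊕0⊕0⊕0⊕0⊕1⊕1⊕1 = 0
s4: b4⊕b5⊕b6⊕b7⊕b12⊕b13⊕b14⊕b15 = 0⊕0⊕0⊕0⊕0⊕0⊕1⊕1 = 0
s8: b8⊕b9⊕b10⊕b11⊕b12⊕b13⊕b14⊕b15 = 1⊕0⊕0⊕1⊕0⊕0⊕1⊕1 = 0
Syndrome (s8...s1) = 0000 → position 0 (no error).
Overall parity (XOR of all 16 bits, including p0): 1⊕0⊕1⊕0⊕0⊕0⊕0⊕0⊕1⊕0⊕0⊕1⊕0⊕0⊕1⊕1 = 0
Overall=0, syndrome position=0 → no error.

none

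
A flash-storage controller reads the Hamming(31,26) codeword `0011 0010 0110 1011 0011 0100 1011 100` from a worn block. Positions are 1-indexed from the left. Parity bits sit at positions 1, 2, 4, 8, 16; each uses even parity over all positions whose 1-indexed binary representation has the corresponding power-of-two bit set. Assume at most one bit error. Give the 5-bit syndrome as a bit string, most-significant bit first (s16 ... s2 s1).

s1: b1⊕b3⊕b5⊕b7⊕b9⊕b11⊕b13⊕b15⊕b17⊕b19⊕b21⊕b23⊕b25⊕b27⊕b29⊕b31 = 0⊕1⊕0⊕1⊕0⊕1⊕1⊕1⊕0⊕1⊕0⊕0⊕1⊕1⊕1⊕0 = 1
s2: b2⊕b3⊕b6⊕b7⊕b10⊕b11⊕b14⊕b15⊕b18⊕b19⊕b22⊕b23⊕b26⊕b27⊕b30⊕b31 = 0⊕1⊕0⊕1⊕1⊕1⊕0⊕1⊕0⊕1⊕1⊕0⊕0⊕1⊕0⊕0 = 0
s4: b4⊕b5⊕b6⊕b7⊕b12⊕b13⊕b14⊕b15⊕b20⊕b21⊕b22⊕b23⊕b28⊕b29⊕b30⊕b31 = 1⊕0⊕0⊕1⊕0⊕1⊕0⊕1⊕1⊕0⊕1⊕0⊕1⊕1⊕0⊕0 = 0
s8: b8⊕b9⊕b10⊕b11⊕b12⊕b13⊕b14⊕b15⊕b24⊕b25⊕b26⊕b27⊕b28⊕b29⊕b30⊕b31 = 0⊕0⊕1⊕1⊕0⊕1⊕0⊕1⊕0⊕1⊕0⊕1⊕1⊕1⊕0⊕0 = 0
s16: b16⊕b17⊕b18⊕b19⊕b20⊕b21⊕b22⊕b23⊕b24⊕b25⊕b26⊕b27⊕b28⊕b29⊕b30⊕b31 = 1⊕0⊕0⊕1⊕1⊕0⊕1⊕0⊕0⊕1⊕0⊕1⊕1⊕1⊕0⊕0 = 0
Syndrome (s16...s1) = 00001 → position 1.

00001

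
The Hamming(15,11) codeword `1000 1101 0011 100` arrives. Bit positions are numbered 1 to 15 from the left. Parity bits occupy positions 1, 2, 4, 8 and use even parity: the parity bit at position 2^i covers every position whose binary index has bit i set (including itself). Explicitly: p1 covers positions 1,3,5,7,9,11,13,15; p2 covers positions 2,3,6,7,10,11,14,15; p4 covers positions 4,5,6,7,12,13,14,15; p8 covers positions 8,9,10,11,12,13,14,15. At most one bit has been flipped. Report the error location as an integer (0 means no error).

s1: b1⊕b3⊕b5⊕b7⊕b9⊕b11⊕b13⊕b15 = 1⊕0⊕1⊕0⊕0⊕1⊕1⊕0 = 0
s2: b2⊕b3⊕b6⊕b7⊕b10⊕b11⊕b14⊕b15 = 0⊕0⊕1⊕0⊕0⊕1⊕0⊕0 = 0
s4: b4⊕b5⊕b6⊕b7⊕b12⊕b13⊕b14⊕b15 = 0⊕1⊕1⊕0⊕1⊕1⊕0⊕0 = 0
s8: b8⊕b9⊕b10⊕b11⊕b12⊕b13⊕b14⊕b15 = 1⊕0⊕0⊕1⊕1⊕1⊕0⊕0 = 0
Syndrome (s8...s1) = 0000 → position 0 (no error).

0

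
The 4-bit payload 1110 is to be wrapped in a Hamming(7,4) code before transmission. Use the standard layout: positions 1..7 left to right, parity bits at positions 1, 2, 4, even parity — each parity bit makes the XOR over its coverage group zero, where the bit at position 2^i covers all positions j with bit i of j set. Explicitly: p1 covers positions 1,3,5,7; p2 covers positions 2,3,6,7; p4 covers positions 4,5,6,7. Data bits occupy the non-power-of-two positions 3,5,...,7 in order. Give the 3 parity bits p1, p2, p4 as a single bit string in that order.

000

Place data bits at non-power-of-two positions: b3=1, b5=1, b6=1, b7=0.
p1 = XOR of data positions {3,5,7} = 1⊕1⊕0 = 0
p2 = XOR of data positions {3,6,7} = 1⊕1⊕0 = 0
p4 = XOR of data positions {5,6,7} = 1⊕1⊕0 = 0
Parity bits p1,p2,p4 = 000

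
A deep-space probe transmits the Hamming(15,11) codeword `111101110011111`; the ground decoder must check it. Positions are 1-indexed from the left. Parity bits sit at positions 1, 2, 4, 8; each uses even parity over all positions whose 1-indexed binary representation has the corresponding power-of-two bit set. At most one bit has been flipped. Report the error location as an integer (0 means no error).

6

s1: b1⊕b3⊕b5⊕b7⊕b9⊕b11⊕b13⊕b15 = 1⊕1⊕0⊕1⊕0⊕1⊕1⊕1 = 0
s2: b2⊕b3⊕b6⊕b7⊕b10⊕b11⊕b14⊕b15 = 1⊕1⊕1⊕1⊕0⊕1⊕1⊕1 = 1
s4: b4⊕b5⊕b6⊕b7⊕b12⊕b13⊕b14⊕b15 = 1⊕0⊕1⊕1⊕1⊕1⊕1⊕1 = 1
s8: b8⊕b9⊕b10⊕b11⊕b12⊕b13⊕b14⊕b15 = 1⊕0⊕0⊕1⊕1⊕1⊕1⊕1 = 0
Syndrome (s8...s1) = 0110 → position 6.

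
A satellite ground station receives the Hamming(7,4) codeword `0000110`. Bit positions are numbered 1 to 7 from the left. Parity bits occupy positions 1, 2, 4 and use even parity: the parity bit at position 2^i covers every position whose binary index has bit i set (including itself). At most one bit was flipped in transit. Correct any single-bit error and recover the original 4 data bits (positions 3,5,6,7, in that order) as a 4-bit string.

s1: b1⊕b3⊕b5⊕b7 = 0⊕0⊕1⊕0 = 1
s2: b2⊕b3⊕b6⊕b7 = 0⊕0⊕1⊕0 = 1
s4: b4⊕b5⊕b6⊕b7 = 0⊕1⊕1⊕0 = 0
Syndrome (s4...s1) = 011 → position 3.
Flip bit 3: corrected codeword = 0010110
Data bits at positions 3,5,6,7: 1110

1110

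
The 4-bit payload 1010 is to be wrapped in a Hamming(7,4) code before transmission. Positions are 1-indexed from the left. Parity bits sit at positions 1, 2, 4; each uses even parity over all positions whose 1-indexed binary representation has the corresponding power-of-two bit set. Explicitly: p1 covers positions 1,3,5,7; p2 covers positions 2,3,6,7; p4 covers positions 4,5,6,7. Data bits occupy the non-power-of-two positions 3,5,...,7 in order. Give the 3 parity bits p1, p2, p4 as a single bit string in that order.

Place data bits at non-power-of-two positions: b3=1, b5=0, b6=1, b7=0.
p1 = XOR of data positions {3,5,7} = 1⊕0⊕0 = 1
p2 = XOR of data positions {3,6,7} = 1⊕1⊕0 = 0
p4 = XOR of data positions {5,6,7} = 0⊕1⊕0 = 1
Parity bits p1,p2,p4 = 101

101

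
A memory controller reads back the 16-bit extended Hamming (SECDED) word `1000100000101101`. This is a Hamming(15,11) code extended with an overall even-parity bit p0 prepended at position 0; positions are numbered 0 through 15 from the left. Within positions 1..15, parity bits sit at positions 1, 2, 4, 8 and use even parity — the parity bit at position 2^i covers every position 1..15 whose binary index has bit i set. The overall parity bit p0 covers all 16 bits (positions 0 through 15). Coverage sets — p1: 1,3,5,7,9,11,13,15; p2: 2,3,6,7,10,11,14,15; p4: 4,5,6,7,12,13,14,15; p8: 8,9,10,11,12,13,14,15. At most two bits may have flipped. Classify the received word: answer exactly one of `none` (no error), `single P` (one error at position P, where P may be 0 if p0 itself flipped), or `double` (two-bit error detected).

s1: b1⊕b3⊕b5⊕b7⊕b9⊕b11⊕b13⊕b15 = 0⊕0⊕0⊕0⊕0⊕0⊕1⊕1 = 0
s2: b2⊕b3⊕b6⊕b7⊕b10⊕b11⊕b14⊕b15 = 0⊕0⊕0⊕0⊕1⊕0⊕0⊕1 = 0
s4: b4⊕b5⊕b6⊕b7⊕b12⊕b13⊕b14⊕b15 = 1⊕0⊕0⊕0⊕1⊕1⊕0⊕1 = 0
s8: b8⊕b9⊕b10⊕b11⊕b12⊕b13⊕b14⊕b15 = 0⊕0⊕1⊕0⊕1⊕1⊕0⊕1 = 0
Syndrome (s8...s1) = 0000 → position 0 (no error).
Overall parity (XOR of all 16 bits, including p0): 1⊕0⊕0⊕0⊕1⊕0⊕0⊕0⊕0⊕0⊕1⊕0⊕1⊕1⊕0⊕1 = 0
Overall=0, syndrome position=0 → no error.

none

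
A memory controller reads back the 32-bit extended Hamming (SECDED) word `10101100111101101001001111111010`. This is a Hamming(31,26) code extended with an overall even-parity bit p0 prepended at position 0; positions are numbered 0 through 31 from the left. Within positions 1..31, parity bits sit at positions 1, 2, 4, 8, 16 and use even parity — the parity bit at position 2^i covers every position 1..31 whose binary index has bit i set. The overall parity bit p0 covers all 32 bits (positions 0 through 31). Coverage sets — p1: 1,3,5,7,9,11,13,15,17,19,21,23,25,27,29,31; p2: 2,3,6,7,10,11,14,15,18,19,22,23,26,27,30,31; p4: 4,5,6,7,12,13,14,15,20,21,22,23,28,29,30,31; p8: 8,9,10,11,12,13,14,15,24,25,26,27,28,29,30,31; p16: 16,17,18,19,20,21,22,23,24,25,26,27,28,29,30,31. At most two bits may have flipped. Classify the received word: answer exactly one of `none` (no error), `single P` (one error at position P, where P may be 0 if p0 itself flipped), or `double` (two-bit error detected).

s1: b1⊕b3⊕b5⊕b7⊕b9⊕b11⊕b13⊕b15⊕b17⊕b19⊕b21⊕b23⊕b25⊕b27⊕b29⊕b31 = 0⊕0⊕1⊕0⊕1⊕1⊕1⊕0⊕0⊕1⊕0⊕1⊕1⊕1⊕0⊕0 = 0
s2: b2⊕b3⊕b6⊕b7⊕b10⊕b11⊕b14⊕b15⊕b18⊕b19⊕b22⊕b23⊕b26⊕b27⊕b30⊕b31 = 1⊕0⊕0⊕0⊕1⊕1⊕1⊕0⊕0⊕1⊕1⊕1⊕1⊕1⊕1⊕0 = 0
s4: b4⊕b5⊕b6⊕b7⊕b12⊕b13⊕b14⊕b15⊕b20⊕b21⊕b22⊕b23⊕b28⊕b29⊕b30⊕b31 = 1⊕1⊕0⊕0⊕0⊕1⊕1⊕0⊕0⊕0⊕1⊕1⊕1⊕0⊕1⊕0 = 0
s8: b8⊕b9⊕b10⊕b11⊕b12⊕b13⊕b14⊕b15⊕b24⊕b25⊕b26⊕b27⊕b28⊕b29⊕b30⊕b31 = 1⊕1⊕1⊕1⊕0⊕1⊕1⊕0⊕1⊕1⊕1⊕1⊕1⊕0⊕1⊕0 = 0
s16: b16⊕b17⊕b18⊕b19⊕b20⊕b21⊕b22⊕b23⊕b24⊕b25⊕b26⊕b27⊕b28⊕b29⊕b30⊕b31 = 1⊕0⊕0⊕1⊕0⊕0⊕1⊕1⊕1⊕1⊕1⊕1⊕1⊕0⊕1⊕0 = 0
Syndrome (s16...s1) = 00000 → position 0 (no error).
Overall parity (XOR of all 32 bits, including p0): 1⊕0⊕1⊕0⊕1⊕1⊕0⊕0⊕1⊕1⊕1⊕1⊕0⊕1⊕1⊕0⊕1⊕0⊕0⊕1⊕0⊕0⊕1⊕1⊕1⊕1⊕1⊕1⊕1⊕0⊕1⊕0 = 0
Overall=0, syndrome position=0 → no error.

none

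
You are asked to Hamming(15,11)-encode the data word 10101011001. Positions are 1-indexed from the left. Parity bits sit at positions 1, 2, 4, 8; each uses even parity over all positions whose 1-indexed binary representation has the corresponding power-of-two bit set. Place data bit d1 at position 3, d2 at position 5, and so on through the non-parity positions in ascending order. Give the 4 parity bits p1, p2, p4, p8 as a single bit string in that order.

0010

Place data bits at non-power-of-two positions: b3=1, b5=0, b6=1, b7=0, b9=1, b10=0, b11=1, b12=1, b13=0, b14=0, b15=1.
p1 = XOR of data positions {3,5,7,9,11,13,15} = 1⊕0⊕0⊕1⊕1⊕0⊕1 = 0
p2 = XOR of data positions {3,6,7,10,11,14,15} = 1⊕1⊕0⊕0⊕1⊕0⊕1 = 0
p4 = XOR of data positions {5,6,7,12,13,14,15} = 0⊕1⊕0⊕1⊕0⊕0⊕1 = 1
p8 = XOR of data positions {9,10,11,12,13,14,15} = 1⊕0⊕1⊕1⊕0⊕0⊕1 = 0
Parity bits p1,p2,p4,p8 = 0010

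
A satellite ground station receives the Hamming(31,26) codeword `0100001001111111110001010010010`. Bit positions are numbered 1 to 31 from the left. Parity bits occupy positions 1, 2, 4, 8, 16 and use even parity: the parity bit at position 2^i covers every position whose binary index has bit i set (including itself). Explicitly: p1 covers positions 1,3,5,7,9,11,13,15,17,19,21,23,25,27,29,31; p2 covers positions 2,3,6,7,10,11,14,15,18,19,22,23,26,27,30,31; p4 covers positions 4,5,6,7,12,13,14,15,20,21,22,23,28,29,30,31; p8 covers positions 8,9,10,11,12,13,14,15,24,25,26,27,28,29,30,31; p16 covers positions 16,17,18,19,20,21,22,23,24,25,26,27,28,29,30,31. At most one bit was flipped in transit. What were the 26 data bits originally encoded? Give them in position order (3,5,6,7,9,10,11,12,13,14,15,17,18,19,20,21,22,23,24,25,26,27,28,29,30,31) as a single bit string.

00010111111110001010011010

s1: b1⊕b3⊕b5⊕b7⊕b9⊕b11⊕b13⊕b15⊕b17⊕b19⊕b21⊕b23⊕b25⊕b27⊕b29⊕b31 = 0⊕0⊕0⊕1⊕0⊕1⊕1⊕1⊕1⊕0⊕0⊕0⊕0⊕1⊕0⊕0 = 0
s2: b2⊕b3⊕b6⊕b7⊕b10⊕b11⊕b14⊕b15⊕b18⊕b19⊕b22⊕b23⊕b26⊕b27⊕b30⊕b31 = 1⊕0⊕0⊕1⊕1⊕1⊕1⊕1⊕1⊕0⊕1⊕0⊕0⊕1⊕1⊕0 = 0
s4: b4⊕b5⊕b6⊕b7⊕b12⊕b13⊕b14⊕b15⊕b20⊕b21⊕b22⊕b23⊕b28⊕b29⊕b30⊕b31 = 0⊕0⊕0⊕1⊕1⊕1⊕1⊕1⊕0⊕0⊕1⊕0⊕0⊕0⊕1⊕0 = 1
s8: b8⊕b9⊕b10⊕b11⊕b12⊕b13⊕b14⊕b15⊕b24⊕b25⊕b26⊕b27⊕b28⊕b29⊕b30⊕b31 = 0⊕0⊕1⊕1⊕1⊕1⊕1⊕1⊕1⊕0⊕0⊕1⊕0⊕0⊕1⊕0 = 1
s16: b16⊕b17⊕b18⊕b19⊕b20⊕b21⊕b22⊕b23⊕b24⊕b25⊕b26⊕b27⊕b28⊕b29⊕b30⊕b31 = 1⊕1⊕1⊕0⊕0⊕0⊕1⊕0⊕1⊕0⊕0⊕1⊕0⊕0⊕1⊕0 = 1
Syndrome (s16...s1) = 11100 → position 28.
Flip bit 28: corrected codeword = 0100001001111111110001010011010
Data bits at positions 3,5,6,7,9,10,11,12,13,14,15,17,18,19,20,21,22,23,24,25,26,27,28,29,30,31: 00010111111110001010011010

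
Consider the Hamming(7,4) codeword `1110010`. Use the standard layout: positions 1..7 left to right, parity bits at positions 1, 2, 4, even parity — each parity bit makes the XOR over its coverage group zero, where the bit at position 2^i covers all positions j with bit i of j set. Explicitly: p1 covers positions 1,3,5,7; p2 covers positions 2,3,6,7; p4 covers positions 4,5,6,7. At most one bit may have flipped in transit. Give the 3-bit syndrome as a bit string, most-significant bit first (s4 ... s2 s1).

s1: b1⊕b3⊕b5⊕b7 = 1⊕1⊕0⊕0 = 0
s2: b2⊕b3⊕b6⊕b7 = 1⊕1⊕1⊕0 = 1
s4: b4⊕b5⊕b6⊕b7 = 0⊕0⊕1⊕0 = 1
Syndrome (s4...s1) = 110 → position 6.

110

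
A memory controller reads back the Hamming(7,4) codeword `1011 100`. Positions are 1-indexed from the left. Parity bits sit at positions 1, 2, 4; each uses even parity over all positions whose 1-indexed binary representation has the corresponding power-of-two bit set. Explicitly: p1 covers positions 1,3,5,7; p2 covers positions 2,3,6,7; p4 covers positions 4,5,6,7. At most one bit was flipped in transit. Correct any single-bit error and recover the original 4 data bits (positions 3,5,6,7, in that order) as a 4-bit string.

0100

s1: b1⊕b3⊕b5⊕b7 = 1⊕1⊕1⊕0 = 1
s2: b2⊕b3⊕b6⊕b7 = 0⊕1⊕0⊕0 = 1
s4: b4⊕b5⊕b6⊕b7 = 1⊕1⊕0⊕0 = 0
Syndrome (s4...s1) = 011 → position 3.
Flip bit 3: corrected codeword = 1001100
Data bits at positions 3,5,6,7: 0100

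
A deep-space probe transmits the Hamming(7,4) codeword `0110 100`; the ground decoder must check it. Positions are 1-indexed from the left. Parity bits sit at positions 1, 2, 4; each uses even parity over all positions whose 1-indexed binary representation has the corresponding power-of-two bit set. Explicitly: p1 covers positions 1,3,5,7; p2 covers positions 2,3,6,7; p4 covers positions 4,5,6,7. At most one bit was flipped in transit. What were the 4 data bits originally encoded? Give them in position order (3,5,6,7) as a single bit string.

s1: b1⊕b3⊕b5⊕b7 = 0⊕1⊕1⊕0 = 0
s2: b2⊕b3⊕b6⊕b7 = 1⊕1⊕0⊕0 = 0
s4: b4⊕b5⊕b6⊕b7 = 0⊕1⊕0⊕0 = 1
Syndrome (s4...s1) = 100 → position 4.
Flip bit 4: corrected codeword = 0111100
Data bits at positions 3,5,6,7: 1100

1100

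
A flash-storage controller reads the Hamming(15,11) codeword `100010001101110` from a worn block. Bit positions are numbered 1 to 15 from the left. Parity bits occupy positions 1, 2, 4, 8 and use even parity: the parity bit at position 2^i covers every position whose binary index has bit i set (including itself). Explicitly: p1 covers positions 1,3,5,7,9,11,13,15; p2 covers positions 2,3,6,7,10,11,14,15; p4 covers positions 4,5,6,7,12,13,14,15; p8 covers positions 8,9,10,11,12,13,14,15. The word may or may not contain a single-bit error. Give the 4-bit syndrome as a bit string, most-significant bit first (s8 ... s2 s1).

1000

s1: b1⊕b3⊕b5⊕b7⊕b9⊕b11⊕b13⊕b15 = 1⊕0⊕1⊕0⊕1⊕0⊕1⊕0 = 0
s2: b2⊕b3⊕b6⊕b7⊕b10⊕b11⊕b14⊕b15 = 0⊕0⊕0⊕0⊕1⊕0⊕1⊕0 = 0
s4: b4⊕b5⊕b6⊕b7⊕b12⊕b13⊕b14⊕b15 = 0⊕1⊕0⊕0⊕1⊕1⊕1⊕0 = 0
s8: b8⊕b9⊕b10⊕b11⊕b12⊕b13⊕b14⊕b15 = 0⊕1⊕1⊕0⊕1⊕1⊕1⊕0 = 1
Syndrome (s8...s1) = 1000 → position 8.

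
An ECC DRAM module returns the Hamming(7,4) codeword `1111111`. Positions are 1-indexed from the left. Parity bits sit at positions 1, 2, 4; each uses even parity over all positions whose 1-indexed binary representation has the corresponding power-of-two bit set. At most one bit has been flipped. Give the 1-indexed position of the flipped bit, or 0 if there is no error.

s1: b1⊕b3⊕b5⊕b7 = 1⊕1⊕1⊕1 = 0
s2: b2⊕b3⊕b6⊕b7 = 1⊕1⊕1⊕1 = 0
s4: b4⊕b5⊕b6⊕b7 = 1⊕1⊕1⊕1 = 0
Syndrome (s4...s1) = 000 → position 0 (no error).

0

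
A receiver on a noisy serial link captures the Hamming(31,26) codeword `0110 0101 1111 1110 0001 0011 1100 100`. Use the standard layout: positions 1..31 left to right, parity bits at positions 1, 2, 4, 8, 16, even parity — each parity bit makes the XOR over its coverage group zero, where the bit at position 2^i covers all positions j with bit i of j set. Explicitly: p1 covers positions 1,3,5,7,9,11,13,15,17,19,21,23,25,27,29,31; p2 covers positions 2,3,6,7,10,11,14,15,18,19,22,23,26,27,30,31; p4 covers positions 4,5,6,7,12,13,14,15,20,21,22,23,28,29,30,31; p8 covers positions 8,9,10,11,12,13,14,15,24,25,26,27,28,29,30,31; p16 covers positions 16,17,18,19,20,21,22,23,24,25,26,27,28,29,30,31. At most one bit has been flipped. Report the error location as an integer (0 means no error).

2

s1: b1⊕b3⊕b5⊕b7⊕b9⊕b11⊕b13⊕b15⊕b17⊕b19⊕b21⊕b23⊕b25⊕b27⊕b29⊕b31 = 0⊕1⊕0⊕0⊕1⊕1⊕1⊕1⊕0⊕0⊕0⊕1⊕1⊕0⊕1⊕0 = 0
s2: b2⊕b3⊕b6⊕b7⊕b10⊕b11⊕b14⊕b15⊕b18⊕b19⊕b22⊕b23⊕b26⊕b27⊕b30⊕b31 = 1⊕1⊕1⊕0⊕1⊕1⊕1⊕1⊕0⊕0⊕0⊕1⊕1⊕0⊕0⊕0 = 1
s4: b4⊕b5⊕b6⊕b7⊕b12⊕b13⊕b14⊕b15⊕b20⊕b21⊕b22⊕b23⊕b28⊕b29⊕b30⊕b31 = 0⊕0⊕1⊕0⊕1⊕1⊕1⊕1⊕1⊕0⊕0⊕1⊕0⊕1⊕0⊕0 = 0
s8: b8⊕b9⊕b10⊕b11⊕b12⊕b13⊕b14⊕b15⊕b24⊕b25⊕b26⊕b27⊕b28⊕b29⊕b30⊕b31 = 1⊕1⊕1⊕1⊕1⊕1⊕1⊕1⊕1⊕1⊕1⊕0⊕0⊕1⊕0⊕0 = 0
s16: b16⊕b17⊕b18⊕b19⊕b20⊕b21⊕b22⊕b23⊕b24⊕b25⊕b26⊕b27⊕b28⊕b29⊕b30⊕b31 = 0⊕0⊕0⊕0⊕1⊕0⊕0⊕1⊕1⊕1⊕1⊕0⊕0⊕1⊕0⊕0 = 0
Syndrome (s16...s1) = 00010 → position 2.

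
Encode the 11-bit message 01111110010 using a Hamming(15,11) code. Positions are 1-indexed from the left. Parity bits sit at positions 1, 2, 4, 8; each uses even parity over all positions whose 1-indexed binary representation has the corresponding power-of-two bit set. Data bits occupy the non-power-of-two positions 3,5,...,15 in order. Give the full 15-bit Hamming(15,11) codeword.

010011101110010

Place data bits at non-power-of-two positions: b3=0, b5=1, b6=1, b7=1, b9=1, b10=1, b11=1, b12=0, b13=0, b14=1, b15=0.
p1 = XOR of data positions {3,5,7,9,11,13,15} = 0⊕1⊕1⊕1⊕1⊕0⊕0 = 0
p2 = XOR of data positions {3,6,7,10,11,14,15} = 0⊕1⊕1⊕1⊕1⊕1⊕0 = 1
p4 = XOR of data positions {5,6,7,12,13,14,15} = 1⊕1⊕1⊕0⊕0⊕1⊕0 = 0
p8 = XOR of data positions {9,10,11,12,13,14,15} = 1⊕1⊕1⊕0⊕0⊕1⊕0 = 0
Codeword b1..b15 = 010011101110010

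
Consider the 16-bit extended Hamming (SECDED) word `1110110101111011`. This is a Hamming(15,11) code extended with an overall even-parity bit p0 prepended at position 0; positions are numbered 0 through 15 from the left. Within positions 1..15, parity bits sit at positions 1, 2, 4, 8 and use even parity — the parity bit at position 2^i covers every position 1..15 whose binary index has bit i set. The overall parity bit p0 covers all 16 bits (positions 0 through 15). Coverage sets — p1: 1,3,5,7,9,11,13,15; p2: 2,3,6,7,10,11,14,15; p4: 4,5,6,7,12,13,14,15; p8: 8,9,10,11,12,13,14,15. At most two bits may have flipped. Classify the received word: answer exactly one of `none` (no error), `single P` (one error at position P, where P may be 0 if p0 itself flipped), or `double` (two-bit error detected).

none

s1: b1⊕b3⊕b5⊕b7⊕b9⊕b11⊕b13⊕b15 = 1⊕0⊕1⊕1⊕1⊕1⊕0⊕1 = 0
s2: b2⊕b3⊕b6⊕b7⊕b10⊕b11⊕b14⊕b15 = 1⊕0⊕0⊕1⊕1⊕1⊕1⊕1 = 0
s4: b4⊕b5⊕b6⊕b7⊕b12⊕b13⊕b14⊕b15 = 1⊕1⊕0⊕1⊕1⊕0⊕1⊕1 = 0
s8: b8⊕b9⊕b10⊕b11⊕b12⊕b13⊕b14⊕b15 = 0⊕1⊕1⊕1⊕1⊕0⊕1⊕1 = 0
Syndrome (s8...s1) = 0000 → position 0 (no error).
Overall parity (XOR of all 16 bits, including p0): 1⊕1⊕1⊕0⊕1⊕1⊕0⊕1⊕0⊕1⊕1⊕1⊕1⊕0⊕1⊕1 = 0
Overall=0, syndrome position=0 → no error.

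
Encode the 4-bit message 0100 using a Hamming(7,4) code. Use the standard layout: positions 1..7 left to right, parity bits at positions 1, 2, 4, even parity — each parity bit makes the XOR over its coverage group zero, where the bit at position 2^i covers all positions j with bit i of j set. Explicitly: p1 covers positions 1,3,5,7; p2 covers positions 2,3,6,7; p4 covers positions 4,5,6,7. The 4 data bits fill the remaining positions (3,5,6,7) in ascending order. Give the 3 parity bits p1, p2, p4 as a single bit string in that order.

101

Place data bits at non-power-of-two positions: b3=0, b5=1, b6=0, b7=0.
p1 = XOR of data positions {3,5,7} = 0⊕1⊕0 = 1
p2 = XOR of data positions {3,6,7} = 0⊕0⊕0 = 0
p4 = XOR of data positions {5,6,7} = 1⊕0⊕0 = 1
Parity bits p1,p2,p4 = 101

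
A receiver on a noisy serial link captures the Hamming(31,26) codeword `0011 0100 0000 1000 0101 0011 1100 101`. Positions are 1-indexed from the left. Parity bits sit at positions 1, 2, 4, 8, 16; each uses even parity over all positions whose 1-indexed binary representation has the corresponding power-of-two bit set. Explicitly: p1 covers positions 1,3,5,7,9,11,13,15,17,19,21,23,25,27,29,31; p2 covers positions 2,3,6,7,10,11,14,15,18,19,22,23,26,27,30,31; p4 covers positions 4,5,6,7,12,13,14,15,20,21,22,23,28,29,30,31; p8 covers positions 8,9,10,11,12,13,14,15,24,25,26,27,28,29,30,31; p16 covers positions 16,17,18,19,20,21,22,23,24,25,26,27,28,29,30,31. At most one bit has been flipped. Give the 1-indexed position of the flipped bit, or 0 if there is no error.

4

s1: b1⊕b3⊕b5⊕b7⊕b9⊕b11⊕b13⊕b15⊕b17⊕b19⊕b21⊕b23⊕b25⊕b27⊕b29⊕b31 = 0⊕1⊕0⊕0⊕0⊕0⊕1⊕0⊕0⊕0⊕0⊕1⊕1⊕0⊕1⊕1 = 0
s2: b2⊕b3⊕b6⊕b7⊕b10⊕b11⊕b14⊕b15⊕b18⊕b19⊕b22⊕b23⊕b26⊕b27⊕b30⊕b31 = 0⊕1⊕1⊕0⊕0⊕0⊕0⊕0⊕1⊕0⊕0⊕1⊕1⊕0⊕0⊕1 = 0
s4: b4⊕b5⊕b6⊕b7⊕b12⊕b13⊕b14⊕b15⊕b20⊕b21⊕b22⊕b23⊕b28⊕b29⊕b30⊕b31 = 1⊕0⊕1⊕0⊕0⊕1⊕0⊕0⊕1⊕0⊕0⊕1⊕0⊕1⊕0⊕1 = 1
s8: b8⊕b9⊕b10⊕b11⊕b12⊕b13⊕b14⊕b15⊕b24⊕b25⊕b26⊕b27⊕b28⊕b29⊕b30⊕b31 = 0⊕0⊕0⊕0⊕0⊕1⊕0⊕0⊕1⊕1⊕1⊕0⊕0⊕1⊕0⊕1 = 0
s16: b16⊕b17⊕b18⊕b19⊕b20⊕b21⊕b22⊕b23⊕b24⊕b25⊕b26⊕b27⊕b28⊕b29⊕b30⊕b31 = 0⊕0⊕1⊕0⊕1⊕0⊕0⊕1⊕1⊕1⊕1⊕0⊕0⊕1⊕0⊕1 = 0
Syndrome (s16...s1) = 00100 → position 4.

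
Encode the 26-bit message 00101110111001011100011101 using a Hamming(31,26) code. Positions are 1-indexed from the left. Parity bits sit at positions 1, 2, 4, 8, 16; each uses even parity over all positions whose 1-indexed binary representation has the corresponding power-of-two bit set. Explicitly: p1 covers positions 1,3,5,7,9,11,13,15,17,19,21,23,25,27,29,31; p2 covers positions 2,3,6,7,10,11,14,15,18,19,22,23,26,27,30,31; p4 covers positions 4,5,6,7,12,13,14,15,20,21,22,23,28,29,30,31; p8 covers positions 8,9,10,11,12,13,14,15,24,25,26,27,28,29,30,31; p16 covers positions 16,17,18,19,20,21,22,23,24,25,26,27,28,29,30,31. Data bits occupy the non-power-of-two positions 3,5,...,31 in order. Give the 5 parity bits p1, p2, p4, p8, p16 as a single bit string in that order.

Place data bits at non-power-of-two positions: b3=0, b5=0, b6=1, b7=0, b9=1, b10=1, b11=1, b12=0, b13=1, b14=1, b15=1, b17=0, b18=0, b19=1, b20=0, b21=1, b22=1, b23=1, b24=0, b25=0, b26=0, b27=1, b28=1, b29=1, b30=0, b31=1.
p1 = XOR of data positions {3,5,7,9,11,13,15,17,19,21,23,25,27,29,31} = 0⊕0⊕0⊕1⊕1⊕1⊕1⊕0⊕1⊕1⊕1⊕0⊕1⊕1⊕1 = 0
p2 = XOR of data positions {3,6,7,10,11,14,15,18,19,22,23,26,27,30,31} = 0⊕1⊕0⊕1⊕1⊕1⊕1⊕0⊕1⊕1⊕1⊕0⊕1⊕0⊕1 = 0
p4 = XOR of data positions {5,6,7,12,13,14,15,20,21,22,23,28,29,30,31} = 0⊕1⊕0⊕0⊕1⊕1⊕1⊕0⊕1⊕1⊕1⊕1⊕1⊕0⊕1 = 0
p8 = XOR of data positions {9,10,11,12,13,14,15,24,25,26,27,28,29,30,31} = 1⊕1⊕1⊕0⊕1⊕1⊕1⊕0⊕0⊕0⊕1⊕1⊕1⊕0⊕1 = 0
p16 = XOR of data positions {17,18,19,20,21,22,23,24,25,26,27,28,29,30,31} = 0⊕0⊕1⊕0⊕1⊕1⊕1⊕0⊕0⊕0⊕1⊕1⊕1⊕0⊕1 = 0
Parity bits p1,p2,p4,p8,p16 = 00000

00000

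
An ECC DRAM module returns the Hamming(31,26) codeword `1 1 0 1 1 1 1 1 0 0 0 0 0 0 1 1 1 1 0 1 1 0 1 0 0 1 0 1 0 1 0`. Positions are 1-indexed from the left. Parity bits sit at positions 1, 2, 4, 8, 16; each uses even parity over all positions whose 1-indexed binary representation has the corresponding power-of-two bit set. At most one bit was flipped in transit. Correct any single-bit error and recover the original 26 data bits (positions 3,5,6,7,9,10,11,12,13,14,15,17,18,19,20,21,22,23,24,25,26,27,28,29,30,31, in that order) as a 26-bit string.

s1: b1⊕b3⊕b5⊕b7⊕b9⊕b11⊕b13⊕b15⊕b17⊕b19⊕b21⊕b23⊕b25⊕b27⊕b29⊕b31 = 1⊕0⊕1⊕1⊕0⊕0⊕0⊕1⊕1⊕0⊕1⊕1⊕0⊕0⊕0⊕0 = 1
s2: b2⊕b3⊕b6⊕b7⊕b10⊕b11⊕b14⊕b15⊕b18⊕b19⊕b22⊕b23⊕b26⊕b27⊕b30⊕b31 = 1⊕0⊕1⊕1⊕0⊕0⊕0⊕1⊕1⊕0⊕0⊕1⊕1⊕0⊕1⊕0 = 0
s4: b4⊕b5⊕b6⊕b7⊕b12⊕b13⊕b14⊕b15⊕b20⊕b21⊕b22⊕b23⊕b28⊕b29⊕b30⊕b31 = 1⊕1⊕1⊕1⊕0⊕0⊕0⊕1⊕1⊕1⊕0⊕1⊕1⊕0⊕1⊕0 = 0
s8: b8⊕b9⊕b10⊕b11⊕b12⊕b13⊕b14⊕b15⊕b24⊕b25⊕b26⊕b27⊕b28⊕b29⊕b30⊕b31 = 1⊕0⊕0⊕0⊕0⊕0⊕0⊕1⊕0⊕0⊕1⊕0⊕1⊕0⊕1⊕0 = 1
s16: b16⊕b17⊕b18⊕b19⊕b20⊕b21⊕b22⊕b23⊕b24⊕b25⊕b26⊕b27⊕b28⊕b29⊕b30⊕b31 = 1⊕1⊕1⊕0⊕1⊕1⊕0⊕1⊕0⊕0⊕1⊕0⊕1⊕0⊕1⊕0 = 1
Syndrome (s16...s1) = 11001 → position 25.
Flip bit 25: corrected codeword = 1101111100000011110110101101010
Data bits at positions 3,5,6,7,9,10,11,12,13,14,15,17,18,19,20,21,22,23,24,25,26,27,28,29,30,31: 01110000001110110101101010

01110000001110110101101010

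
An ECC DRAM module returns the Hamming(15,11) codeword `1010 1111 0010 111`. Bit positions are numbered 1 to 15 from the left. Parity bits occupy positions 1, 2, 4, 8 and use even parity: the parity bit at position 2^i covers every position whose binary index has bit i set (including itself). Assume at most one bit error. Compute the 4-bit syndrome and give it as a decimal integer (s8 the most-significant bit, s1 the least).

s1: b1⊕b3⊕b5⊕b7⊕b9⊕b11⊕b13⊕b15 = 1⊕1⊕1⊕1⊕0⊕1⊕1⊕1 = 1
s2: b2⊕b3⊕b6⊕b7⊕b10⊕b11⊕b14⊕b15 = 0⊕1⊕1⊕1⊕0⊕1⊕1⊕1 = 0
s4: b4⊕b5⊕b6⊕b7⊕b12⊕b13⊕b14⊕b15 = 0⊕1⊕1⊕1⊕0⊕1⊕1⊕1 = 0
s8: b8⊕b9⊕b10⊕b11⊕b12⊕b13⊕b14⊕b15 = 1⊕0⊕0⊕1⊕0⊕1⊕1⊕1 = 1
Syndrome (s8...s1) = 1001 → position 9.

9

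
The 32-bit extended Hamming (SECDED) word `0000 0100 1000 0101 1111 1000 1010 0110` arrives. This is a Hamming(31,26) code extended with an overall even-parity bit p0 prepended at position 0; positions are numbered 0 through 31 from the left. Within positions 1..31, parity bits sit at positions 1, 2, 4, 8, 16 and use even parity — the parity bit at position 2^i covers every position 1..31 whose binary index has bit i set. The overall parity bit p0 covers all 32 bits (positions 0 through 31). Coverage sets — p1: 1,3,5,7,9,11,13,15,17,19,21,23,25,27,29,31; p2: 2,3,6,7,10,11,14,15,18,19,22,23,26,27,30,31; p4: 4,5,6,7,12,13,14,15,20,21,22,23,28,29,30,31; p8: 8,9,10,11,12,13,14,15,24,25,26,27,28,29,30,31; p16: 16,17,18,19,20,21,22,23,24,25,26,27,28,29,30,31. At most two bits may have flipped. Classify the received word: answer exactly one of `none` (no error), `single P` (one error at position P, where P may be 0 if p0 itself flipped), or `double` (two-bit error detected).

s1: b1⊕b3⊕b5⊕b7⊕b9⊕b11⊕b13⊕b15⊕b17⊕b19⊕b21⊕b23⊕b25⊕b27⊕b29⊕b31 = 0⊕0⊕1⊕0⊕0⊕0⊕1⊕1⊕1⊕1⊕0⊕0⊕0⊕0⊕1⊕0 = 0
s2: b2⊕b3⊕b6⊕b7⊕b10⊕b11⊕b14⊕b15⊕b18⊕b19⊕b22⊕b23⊕b26⊕b27⊕b30⊕b31 = 0⊕0⊕0⊕0⊕0⊕0⊕0⊕1⊕1⊕1⊕0⊕0⊕1⊕0⊕1⊕0 = 1
s4: b4⊕b5⊕b6⊕b7⊕b12⊕b13⊕b14⊕b15⊕b20⊕b21⊕b22⊕b23⊕b28⊕b29⊕b30⊕b31 = 0⊕1⊕0⊕0⊕0⊕1⊕0⊕1⊕1⊕0⊕0⊕0⊕0⊕1⊕1⊕0 = 0
s8: b8⊕b9⊕b10⊕b11⊕b12⊕b13⊕b14⊕b15⊕b24⊕b25⊕b26⊕b27⊕b28⊕b29⊕b30⊕b31 = 1⊕0⊕0⊕0⊕0⊕1⊕0⊕1⊕1⊕0⊕1⊕0⊕0⊕1⊕1⊕0 = 1
s16: b16⊕b17⊕b18⊕b19⊕b20⊕b21⊕b22⊕b23⊕b24⊕b25⊕b26⊕b27⊕b28⊕b29⊕b30⊕b31 = 1⊕1⊕1⊕1⊕1⊕0⊕0⊕0⊕1⊕0⊕1⊕0⊕0⊕1⊕1⊕0 = 1
Syndrome (s16...s1) = 11010 → position 26.
Overall parity (XOR of all 32 bits, including p0): 0⊕0⊕0⊕0⊕0⊕1⊕0⊕0⊕1⊕0⊕0⊕0⊕0⊕1⊕0⊕1⊕1⊕1⊕1⊕1⊕1⊕0⊕0⊕0⊕1⊕0⊕1⊕0⊕0⊕1⊕1⊕0 = 1
Overall=1, syndrome position=26 → single-bit error at position 26.

single 26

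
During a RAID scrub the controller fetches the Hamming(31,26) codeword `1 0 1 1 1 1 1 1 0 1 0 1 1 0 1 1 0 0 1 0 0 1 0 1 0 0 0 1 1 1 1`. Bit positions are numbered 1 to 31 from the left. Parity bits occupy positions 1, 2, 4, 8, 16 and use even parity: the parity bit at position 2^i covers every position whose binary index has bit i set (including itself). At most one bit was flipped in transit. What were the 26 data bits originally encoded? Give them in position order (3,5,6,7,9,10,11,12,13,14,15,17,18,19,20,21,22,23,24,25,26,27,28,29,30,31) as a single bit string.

01110101101001001010001111

s1: b1⊕b3⊕b5⊕b7⊕b9⊕b11⊕b13⊕b15⊕b17⊕b19⊕b21⊕b23⊕b25⊕b27⊕b29⊕b31 = 1⊕1⊕1⊕1⊕0⊕0⊕1⊕1⊕0⊕1⊕0⊕0⊕0⊕0⊕1⊕1 = 1
s2: b2⊕b3⊕b6⊕b7⊕b10⊕b11⊕b14⊕b15⊕b18⊕b19⊕b22⊕b23⊕b26⊕b27⊕b30⊕b31 = 0⊕1⊕1⊕1⊕1⊕0⊕0⊕1⊕0⊕1⊕1⊕0⊕0⊕0⊕1⊕1 = 1
s4: b4⊕b5⊕b6⊕b7⊕b12⊕b13⊕b14⊕b15⊕b20⊕b21⊕b22⊕b23⊕b28⊕b29⊕b30⊕b31 = 1⊕1⊕1⊕1⊕1⊕1⊕0⊕1⊕0⊕0⊕1⊕0⊕1⊕1⊕1⊕1 = 0
s8: b8⊕b9⊕b10⊕b11⊕b12⊕b13⊕b14⊕b15⊕b24⊕b25⊕b26⊕b27⊕b28⊕b29⊕b30⊕b31 = 1⊕0⊕1⊕0⊕1⊕1⊕0⊕1⊕1⊕0⊕0⊕0⊕1⊕1⊕1⊕1 = 0
s16: b16⊕b17⊕b18⊕b19⊕b20⊕b21⊕b22⊕b23⊕b24⊕b25⊕b26⊕b27⊕b28⊕b29⊕b30⊕b31 = 1⊕0⊕0⊕1⊕0⊕0⊕1⊕0⊕1⊕0⊕0⊕0⊕1⊕1⊕1⊕1 = 0
Syndrome (s16...s1) = 00011 → position 3.
Flip bit 3: corrected codeword = 1001111101011011001001010001111
Data bits at positions 3,5,6,7,9,10,11,12,13,14,15,17,18,19,20,21,22,23,24,25,26,27,28,29,30,31: 01110101101001001010001111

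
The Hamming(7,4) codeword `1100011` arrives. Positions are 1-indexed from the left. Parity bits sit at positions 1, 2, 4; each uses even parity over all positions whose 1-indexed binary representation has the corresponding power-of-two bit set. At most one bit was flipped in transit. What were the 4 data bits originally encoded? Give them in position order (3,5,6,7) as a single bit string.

0011

s1: b1⊕b3⊕b5⊕b7 = 1⊕0⊕0⊕1 = 0
s2: b2⊕b3⊕b6⊕b7 = 1⊕0⊕1⊕1 = 1
s4: b4⊕b5⊕b6⊕b7 = 0⊕0⊕1⊕1 = 0
Syndrome (s4...s1) = 010 → position 2.
Flip bit 2: corrected codeword = 1000011
Data bits at positions 3,5,6,7: 0011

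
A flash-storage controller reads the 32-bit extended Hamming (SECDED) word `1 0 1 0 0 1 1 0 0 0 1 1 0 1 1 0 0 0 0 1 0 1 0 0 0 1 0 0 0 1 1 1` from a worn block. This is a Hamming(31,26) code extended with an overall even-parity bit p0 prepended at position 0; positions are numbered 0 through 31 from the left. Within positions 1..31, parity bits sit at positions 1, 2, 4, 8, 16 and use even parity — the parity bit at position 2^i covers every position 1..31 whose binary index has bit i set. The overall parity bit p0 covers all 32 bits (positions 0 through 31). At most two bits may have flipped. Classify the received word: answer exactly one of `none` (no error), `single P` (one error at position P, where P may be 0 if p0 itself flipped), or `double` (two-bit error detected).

s1: b1⊕b3⊕b5⊕b7⊕b9⊕b11⊕b13⊕b15⊕b17⊕b19⊕b21⊕b23⊕b25⊕b27⊕b29⊕b31 = 0⊕0⊕1⊕0⊕0⊕1⊕1⊕0⊕0⊕1⊕1⊕0⊕1⊕0⊕1⊕1 = 0
s2: b2⊕b3⊕b6⊕b7⊕b10⊕b11⊕b14⊕b15⊕b18⊕b19⊕b22⊕b23⊕b26⊕b27⊕b30⊕b31 = 1⊕0⊕1⊕0⊕1⊕1⊕1⊕0⊕0⊕1⊕0⊕0⊕0⊕0⊕1⊕1 = 0
s4: b4⊕b5⊕b6⊕b7⊕b12⊕b13⊕b14⊕b15⊕b20⊕b21⊕b22⊕b23⊕b28⊕b29⊕b30⊕b31 = 0⊕1⊕1⊕0⊕0⊕1⊕1⊕0⊕0⊕1⊕0⊕0⊕0⊕1⊕1⊕1 = 0
s8: b8⊕b9⊕b10⊕b11⊕b12⊕b13⊕b14⊕b15⊕b24⊕b25⊕b26⊕b27⊕b28⊕b29⊕b30⊕b31 = 0⊕0⊕1⊕1⊕0⊕1⊕1⊕0⊕0⊕1⊕0⊕0⊕0⊕1⊕1⊕1 = 0
s16: b16⊕b17⊕b18⊕b19⊕b20⊕b21⊕b22⊕b23⊕b24⊕b25⊕b26⊕b27⊕b28⊕b29⊕b30⊕b31 = 0⊕0⊕0⊕1⊕0⊕1⊕0⊕0⊕0⊕1⊕0⊕0⊕0⊕1⊕1⊕1 = 0
Syndrome (s16...s1) = 00000 → position 0 (no error).
Overall parity (XOR of all 32 bits, including p0): 1⊕0⊕1⊕0⊕0⊕1⊕1⊕0⊕0⊕0⊕1⊕1⊕0⊕1⊕1⊕0⊕0⊕0⊕0⊕1⊕0⊕1⊕0⊕0⊕0⊕1⊕0⊕0⊕0⊕1⊕1⊕1 = 0
Overall=0, syndrome position=0 → no error.

none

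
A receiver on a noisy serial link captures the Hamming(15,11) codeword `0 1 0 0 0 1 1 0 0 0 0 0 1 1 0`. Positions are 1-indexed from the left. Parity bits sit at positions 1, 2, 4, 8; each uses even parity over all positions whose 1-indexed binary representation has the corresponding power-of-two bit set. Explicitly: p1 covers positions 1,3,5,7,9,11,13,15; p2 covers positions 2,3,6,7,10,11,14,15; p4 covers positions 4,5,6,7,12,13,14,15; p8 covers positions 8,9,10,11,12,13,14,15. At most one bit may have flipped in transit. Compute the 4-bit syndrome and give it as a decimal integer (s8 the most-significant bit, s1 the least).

s1: b1⊕b3⊕b5⊕b7⊕b9⊕b11⊕b13⊕b15 = 0⊕0⊕0⊕1⊕0⊕0⊕1⊕0 = 0
s2: b2⊕b3⊕b6⊕b7⊕b10⊕b11⊕b14⊕b15 = 1⊕0⊕1⊕1⊕0⊕0⊕1⊕0 = 0
s4: b4⊕b5⊕b6⊕b7⊕b12⊕b13⊕b14⊕b15 = 0⊕0⊕1⊕1⊕0⊕1⊕1⊕0 = 0
s8: b8⊕b9⊕b10⊕b11⊕b12⊕b13⊕b14⊕b15 = 0⊕0⊕0⊕0⊕0⊕1⊕1⊕0 = 0
Syndrome (s8...s1) = 0000 → position 0 (no error).

0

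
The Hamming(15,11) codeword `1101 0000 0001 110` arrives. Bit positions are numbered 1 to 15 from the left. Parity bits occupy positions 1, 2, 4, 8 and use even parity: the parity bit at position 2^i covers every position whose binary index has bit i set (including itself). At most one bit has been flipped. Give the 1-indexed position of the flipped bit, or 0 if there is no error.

s1: b1⊕b3⊕b5⊕b7⊕b9⊕b11⊕b13⊕b15 = 1⊕0⊕0⊕0⊕0⊕0⊕1⊕0 = 0
s2: b2⊕b3⊕b6⊕b7⊕b10⊕b11⊕b14⊕b15 = 1⊕0⊕0⊕0⊕0⊕0⊕1⊕0 = 0
s4: b4⊕b5⊕b6⊕b7⊕b12⊕b13⊕b14⊕b15 = 1⊕0⊕0⊕0⊕1⊕1⊕1⊕0 = 0
s8: b8⊕b9⊕b10⊕b11⊕b12⊕b13⊕b14⊕b15 = 0⊕0⊕0⊕0⊕1⊕1⊕1⊕0 = 1
Syndrome (s8...s1) = 1000 → position 8.

8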